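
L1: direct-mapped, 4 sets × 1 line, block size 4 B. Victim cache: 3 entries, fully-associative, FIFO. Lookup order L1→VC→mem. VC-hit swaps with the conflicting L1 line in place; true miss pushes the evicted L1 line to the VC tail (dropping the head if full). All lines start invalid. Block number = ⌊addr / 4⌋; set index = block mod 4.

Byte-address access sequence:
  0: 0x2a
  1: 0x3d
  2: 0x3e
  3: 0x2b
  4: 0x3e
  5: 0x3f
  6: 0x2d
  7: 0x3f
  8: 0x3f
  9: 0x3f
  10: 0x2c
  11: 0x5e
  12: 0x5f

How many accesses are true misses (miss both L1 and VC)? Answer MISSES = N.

  [0] addr=0x2a blk=10 s=2: MISS | VC []
  [1] addr=0x3d blk=15 s=3: MISS | VC []
  [2] addr=0x3e blk=15 s=3: L1-HIT | VC []
  [3] addr=0x2b blk=10 s=2: L1-HIT | VC []
  [4] addr=0x3e blk=15 s=3: L1-HIT | VC []
  [5] addr=0x3f blk=15 s=3: L1-HIT | VC []
  [6] addr=0x2d blk=11 s=3: MISS | VC [15]
  [7] addr=0x3f blk=15 s=3: VC-HIT | VC [11]
  [8] addr=0x3f blk=15 s=3: L1-HIT | VC [11]
  [9] addr=0x3f blk=15 s=3: L1-HIT | VC [11]
  [10] addr=0x2c blk=11 s=3: VC-HIT | VC [15]
  [11] addr=0x5e blk=23 s=3: MISS | VC [15, 11]
  [12] addr=0x5f blk=23 s=3: L1-HIT | VC [15, 11]

MISSES = 4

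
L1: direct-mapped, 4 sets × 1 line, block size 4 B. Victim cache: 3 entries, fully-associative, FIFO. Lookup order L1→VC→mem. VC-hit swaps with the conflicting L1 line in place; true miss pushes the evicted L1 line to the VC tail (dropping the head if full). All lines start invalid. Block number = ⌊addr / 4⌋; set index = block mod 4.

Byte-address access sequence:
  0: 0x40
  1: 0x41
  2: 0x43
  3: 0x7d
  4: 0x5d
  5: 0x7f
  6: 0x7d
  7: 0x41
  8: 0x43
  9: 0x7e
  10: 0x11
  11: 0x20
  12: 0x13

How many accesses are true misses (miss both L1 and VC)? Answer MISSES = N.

#0 0x40→b16/s0 MISS; vc=[]
#1 0x41→b16/s0 L1-HIT; vc=[]
#2 0x43→b16/s0 L1-HIT; vc=[]
#3 0x7d→b31/s3 MISS; vc=[]
#4 0x5d→b23/s3 MISS; vc=[31]
#5 0x7f→b31/s3 VC-HIT; vc=[23]
#6 0x7d→b31/s3 L1-HIT; vc=[23]
#7 0x41→b16/s0 L1-HIT; vc=[23]
#8 0x43→b16/s0 L1-HIT; vc=[23]
#9 0x7e→b31/s3 L1-HIT; vc=[23]
#10 0x11→b4/s0 MISS; vc=[23,16]
#11 0x20→b8/s0 MISS; vc=[23,16,4]
#12 0x13→b4/s0 VC-HIT; vc=[23,16,8]

MISSES = 5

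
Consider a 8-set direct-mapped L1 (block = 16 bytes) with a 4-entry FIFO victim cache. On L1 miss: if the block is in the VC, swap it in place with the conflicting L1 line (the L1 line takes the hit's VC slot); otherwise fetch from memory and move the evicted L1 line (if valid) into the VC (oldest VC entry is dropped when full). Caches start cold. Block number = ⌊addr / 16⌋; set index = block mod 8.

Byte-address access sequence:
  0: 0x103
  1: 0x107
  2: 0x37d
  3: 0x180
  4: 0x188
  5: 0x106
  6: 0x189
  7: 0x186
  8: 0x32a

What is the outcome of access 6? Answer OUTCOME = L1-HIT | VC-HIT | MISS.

  [0] addr=0x103 blk=16 s=0: MISS | VC []
  [1] addr=0x107 blk=16 s=0: L1-HIT | VC []
  [2] addr=0x37d blk=55 s=7: MISS | VC []
  [3] addr=0x180 blk=24 s=0: MISS | VC [16]
  [4] addr=0x188 blk=24 s=0: L1-HIT | VC [16]
  [5] addr=0x106 blk=16 s=0: VC-HIT | VC [24]
  [6] addr=0x189 blk=24 s=0: VC-HIT | VC [16]
  [7] addr=0x186 blk=24 s=0: L1-HIT | VC [16]
  [8] addr=0x32a blk=50 s=2: MISS | VC [16]

OUTCOME = VC-HIT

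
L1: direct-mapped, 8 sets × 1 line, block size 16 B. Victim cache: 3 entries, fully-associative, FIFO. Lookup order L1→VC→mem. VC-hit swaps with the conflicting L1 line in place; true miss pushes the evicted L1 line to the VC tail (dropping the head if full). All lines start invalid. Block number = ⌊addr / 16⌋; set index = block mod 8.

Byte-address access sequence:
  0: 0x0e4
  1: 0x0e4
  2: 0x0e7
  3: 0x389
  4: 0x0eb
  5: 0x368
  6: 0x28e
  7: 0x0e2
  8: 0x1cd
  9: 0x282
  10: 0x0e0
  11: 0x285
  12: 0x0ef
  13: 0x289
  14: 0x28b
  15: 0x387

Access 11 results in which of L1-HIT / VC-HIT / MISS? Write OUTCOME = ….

0: 0xe4 (blk 14, set 6) → MISS  vc=[]
1: 0xe4 (blk 14, set 6) → L1-HIT  vc=[]
2: 0xe7 (blk 14, set 6) → L1-HIT  vc=[]
3: 0x389 (blk 56, set 0) → MISS  vc=[]
4: 0xeb (blk 14, set 6) → L1-HIT  vc=[]
5: 0x368 (blk 54, set 6) → MISS  vc=[14]
6: 0x28e (blk 40, set 0) → MISS  vc=[14, 56]
7: 0xe2 (blk 14, set 6) → VC-HIT  vc=[54, 56]
8: 0x1cd (blk 28, set 4) → MISS  vc=[54, 56]
9: 0x282 (blk 40, set 0) → L1-HIT  vc=[54, 56]
10: 0xe0 (blk 14, set 6) → L1-HIT  vc=[54, 56]
11: 0x285 (blk 40, set 0) → L1-HIT  vc=[54, 56]
12: 0xef (blk 14, set 6) → L1-HIT  vc=[54, 56]
13: 0x289 (blk 40, set 0) → L1-HIT  vc=[54, 56]
14: 0x28b (blk 40, set 0) → L1-HIT  vc=[54, 56]
15: 0x387 (blk 56, set 0) → VC-HIT  vc=[54, 40]

OUTCOME = L1-HIT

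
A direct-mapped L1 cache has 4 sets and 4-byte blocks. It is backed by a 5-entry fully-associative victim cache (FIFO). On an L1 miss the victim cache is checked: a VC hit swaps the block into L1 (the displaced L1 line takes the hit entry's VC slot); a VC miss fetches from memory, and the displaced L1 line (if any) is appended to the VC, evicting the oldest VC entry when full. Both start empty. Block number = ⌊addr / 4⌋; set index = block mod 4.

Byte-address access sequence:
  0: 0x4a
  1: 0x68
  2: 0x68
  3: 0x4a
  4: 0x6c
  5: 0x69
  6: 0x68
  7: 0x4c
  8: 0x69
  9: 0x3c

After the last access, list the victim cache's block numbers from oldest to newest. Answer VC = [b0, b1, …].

VC = [18, 27, 19]

  [0] addr=0x4a blk=18 s=2: MISS | VC []
  [1] addr=0x68 blk=26 s=2: MISS | VC [18]
  [2] addr=0x68 blk=26 s=2: L1-HIT | VC [18]
  [3] addr=0x4a blk=18 s=2: VC-HIT | VC [26]
  [4] addr=0x6c blk=27 s=3: MISS | VC [26]
  [5] addr=0x69 blk=26 s=2: VC-HIT | VC [18]
  [6] addr=0x68 blk=26 s=2: L1-HIT | VC [18]
  [7] addr=0x4c blk=19 s=3: MISS | VC [18, 27]
  [8] addr=0x69 blk=26 s=2: L1-HIT | VC [18, 27]
  [9] addr=0x3c blk=15 s=3: MISS | VC [18, 27, 19]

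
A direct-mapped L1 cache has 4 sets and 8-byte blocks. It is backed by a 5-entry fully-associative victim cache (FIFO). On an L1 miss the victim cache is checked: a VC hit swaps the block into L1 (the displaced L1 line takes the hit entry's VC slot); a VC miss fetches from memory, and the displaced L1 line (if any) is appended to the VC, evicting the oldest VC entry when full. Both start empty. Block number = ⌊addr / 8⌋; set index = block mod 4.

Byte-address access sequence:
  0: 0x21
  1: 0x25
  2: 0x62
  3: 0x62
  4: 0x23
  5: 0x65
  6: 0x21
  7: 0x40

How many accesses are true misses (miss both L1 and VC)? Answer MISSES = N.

MISSES = 3

0: 0x21 (blk 4, set 0) → MISS  vc=[]
1: 0x25 (blk 4, set 0) → L1-HIT  vc=[]
2: 0x62 (blk 12, set 0) → MISS  vc=[4]
3: 0x62 (blk 12, set 0) → L1-HIT  vc=[4]
4: 0x23 (blk 4, set 0) → VC-HIT  vc=[12]
5: 0x65 (blk 12, set 0) → VC-HIT  vc=[4]
6: 0x21 (blk 4, set 0) → VC-HIT  vc=[12]
7: 0x40 (blk 8, set 0) → MISS  vc=[12, 4]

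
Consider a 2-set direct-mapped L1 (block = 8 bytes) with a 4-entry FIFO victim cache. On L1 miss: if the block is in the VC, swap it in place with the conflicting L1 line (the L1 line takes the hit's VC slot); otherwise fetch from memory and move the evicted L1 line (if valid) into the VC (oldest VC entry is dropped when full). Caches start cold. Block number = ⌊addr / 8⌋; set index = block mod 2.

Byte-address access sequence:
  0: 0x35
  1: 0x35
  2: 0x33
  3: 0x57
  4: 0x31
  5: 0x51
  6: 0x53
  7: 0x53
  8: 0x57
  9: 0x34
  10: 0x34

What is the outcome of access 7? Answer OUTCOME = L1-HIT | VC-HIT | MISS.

OUTCOME = L1-HIT

  [0] addr=0x35 blk=6 s=0: MISS | VC []
  [1] addr=0x35 blk=6 s=0: L1-HIT | VC []
  [2] addr=0x33 blk=6 s=0: L1-HIT | VC []
  [3] addr=0x57 blk=10 s=0: MISS | VC [6]
  [4] addr=0x31 blk=6 s=0: VC-HIT | VC [10]
  [5] addr=0x51 blk=10 s=0: VC-HIT | VC [6]
  [6] addr=0x53 blk=10 s=0: L1-HIT | VC [6]
  [7] addr=0x53 blk=10 s=0: L1-HIT | VC [6]
  [8] addr=0x57 blk=10 s=0: L1-HIT | VC [6]
  [9] addr=0x34 blk=6 s=0: VC-HIT | VC [10]
  [10] addr=0x34 blk=6 s=0: L1-HIT | VC [10]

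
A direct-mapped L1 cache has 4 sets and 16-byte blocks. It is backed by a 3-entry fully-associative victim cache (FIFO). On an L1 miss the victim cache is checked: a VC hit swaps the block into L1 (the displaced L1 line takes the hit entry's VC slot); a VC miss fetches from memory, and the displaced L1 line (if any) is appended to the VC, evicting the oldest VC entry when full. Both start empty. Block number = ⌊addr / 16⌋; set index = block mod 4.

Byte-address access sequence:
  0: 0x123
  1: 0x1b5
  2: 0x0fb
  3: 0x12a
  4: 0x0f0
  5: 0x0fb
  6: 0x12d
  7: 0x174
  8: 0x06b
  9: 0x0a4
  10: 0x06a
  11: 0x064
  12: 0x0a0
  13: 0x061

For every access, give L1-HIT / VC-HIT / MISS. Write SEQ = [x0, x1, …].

SEQ = [MISS, MISS, MISS, L1-HIT, L1-HIT, L1-HIT, L1-HIT, MISS, MISS, MISS, VC-HIT, L1-HIT, VC-HIT, VC-HIT]

  [0] addr=0x123 blk=18 s=2: MISS | VC []
  [1] addr=0x1b5 blk=27 s=3: MISS | VC []
  [2] addr=0xfb blk=15 s=3: MISS | VC [27]
  [3] addr=0x12a blk=18 s=2: L1-HIT | VC [27]
  [4] addr=0xf0 blk=15 s=3: L1-HIT | VC [27]
  [5] addr=0xfb blk=15 s=3: L1-HIT | VC [27]
  [6] addr=0x12d blk=18 s=2: L1-HIT | VC [27]
  [7] addr=0x174 blk=23 s=3: MISS | VC [27, 15]
  [8] addr=0x6b blk=6 s=2: MISS | VC [27, 15, 18]
  [9] addr=0xa4 blk=10 s=2: MISS | VC [15, 18, 6]
  [10] addr=0x6a blk=6 s=2: VC-HIT | VC [15, 18, 10]
  [11] addr=0x64 blk=6 s=2: L1-HIT | VC [15, 18, 10]
  [12] addr=0xa0 blk=10 s=2: VC-HIT | VC [15, 18, 6]
  [13] addr=0x61 blk=6 s=2: VC-HIT | VC [15, 18, 10]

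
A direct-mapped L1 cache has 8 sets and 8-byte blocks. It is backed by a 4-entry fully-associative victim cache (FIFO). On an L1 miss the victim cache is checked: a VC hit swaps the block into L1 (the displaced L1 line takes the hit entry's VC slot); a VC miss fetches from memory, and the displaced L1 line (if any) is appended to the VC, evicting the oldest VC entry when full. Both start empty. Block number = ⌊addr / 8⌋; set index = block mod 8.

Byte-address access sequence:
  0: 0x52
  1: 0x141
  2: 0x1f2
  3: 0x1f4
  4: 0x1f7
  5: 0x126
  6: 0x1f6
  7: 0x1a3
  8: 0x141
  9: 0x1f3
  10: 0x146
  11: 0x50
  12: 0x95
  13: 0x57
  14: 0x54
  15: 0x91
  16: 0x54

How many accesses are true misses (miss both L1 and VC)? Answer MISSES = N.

0: 0x52 (blk 10, set 2) → MISS  vc=[]
1: 0x141 (blk 40, set 0) → MISS  vc=[]
2: 0x1f2 (blk 62, set 6) → MISS  vc=[]
3: 0x1f4 (blk 62, set 6) → L1-HIT  vc=[]
4: 0x1f7 (blk 62, set 6) → L1-HIT  vc=[]
5: 0x126 (blk 36, set 4) → MISS  vc=[]
6: 0x1f6 (blk 62, set 6) → L1-HIT  vc=[]
7: 0x1a3 (blk 52, set 4) → MISS  vc=[36]
8: 0x141 (blk 40, set 0) → L1-HIT  vc=[36]
9: 0x1f3 (blk 62, set 6) → L1-HIT  vc=[36]
10: 0x146 (blk 40, set 0) → L1-HIT  vc=[36]
11: 0x50 (blk 10, set 2) → L1-HIT  vc=[36]
12: 0x95 (blk 18, set 2) → MISS  vc=[36, 10]
13: 0x57 (blk 10, set 2) → VC-HIT  vc=[36, 18]
14: 0x54 (blk 10, set 2) → L1-HIT  vc=[36, 18]
15: 0x91 (blk 18, set 2) → VC-HIT  vc=[36, 10]
16: 0x54 (blk 10, set 2) → VC-HIT  vc=[36, 18]

MISSES = 6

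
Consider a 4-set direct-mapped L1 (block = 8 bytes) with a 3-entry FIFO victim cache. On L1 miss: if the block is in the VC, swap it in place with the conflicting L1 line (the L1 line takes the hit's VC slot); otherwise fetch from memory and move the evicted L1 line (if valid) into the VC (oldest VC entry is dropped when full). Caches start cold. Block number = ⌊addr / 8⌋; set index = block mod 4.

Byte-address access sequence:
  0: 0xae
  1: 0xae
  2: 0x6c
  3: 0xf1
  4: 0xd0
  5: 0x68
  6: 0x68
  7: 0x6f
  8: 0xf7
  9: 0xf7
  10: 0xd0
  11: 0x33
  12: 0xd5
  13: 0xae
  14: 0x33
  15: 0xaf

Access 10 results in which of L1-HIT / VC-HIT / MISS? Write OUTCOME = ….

0: 0xae (blk 21, set 1) → MISS  vc=[]
1: 0xae (blk 21, set 1) → L1-HIT  vc=[]
2: 0x6c (blk 13, set 1) → MISS  vc=[21]
3: 0xf1 (blk 30, set 2) → MISS  vc=[21]
4: 0xd0 (blk 26, set 2) → MISS  vc=[21, 30]
5: 0x68 (blk 13, set 1) → L1-HIT  vc=[21, 30]
6: 0x68 (blk 13, set 1) → L1-HIT  vc=[21, 30]
7: 0x6f (blk 13, set 1) → L1-HIT  vc=[21, 30]
8: 0xf7 (blk 30, set 2) → VC-HIT  vc=[21, 26]
9: 0xf7 (blk 30, set 2) → L1-HIT  vc=[21, 26]
10: 0xd0 (blk 26, set 2) → VC-HIT  vc=[21, 30]
11: 0x33 (blk 6, set 2) → MISS  vc=[21, 30, 26]
12: 0xd5 (blk 26, set 2) → VC-HIT  vc=[21, 30, 6]
13: 0xae (blk 21, set 1) → VC-HIT  vc=[13, 30, 6]
14: 0x33 (blk 6, set 2) → VC-HIT  vc=[13, 30, 26]
15: 0xaf (blk 21, set 1) → L1-HIT  vc=[13, 30, 26]

OUTCOME = VC-HIT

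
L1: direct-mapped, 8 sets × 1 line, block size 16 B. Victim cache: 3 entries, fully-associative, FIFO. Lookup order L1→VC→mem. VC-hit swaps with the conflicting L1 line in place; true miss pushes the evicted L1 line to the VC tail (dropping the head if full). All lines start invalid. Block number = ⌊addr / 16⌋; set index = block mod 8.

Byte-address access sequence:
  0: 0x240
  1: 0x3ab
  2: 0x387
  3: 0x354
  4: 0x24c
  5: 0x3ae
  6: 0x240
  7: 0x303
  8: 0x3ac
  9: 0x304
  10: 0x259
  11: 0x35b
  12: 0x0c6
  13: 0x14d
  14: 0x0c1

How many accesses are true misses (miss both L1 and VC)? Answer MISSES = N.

MISSES = 8

0: 0x240 (blk 36, set 4) → MISS  vc=[]
1: 0x3ab (blk 58, set 2) → MISS  vc=[]
2: 0x387 (blk 56, set 0) → MISS  vc=[]
3: 0x354 (blk 53, set 5) → MISS  vc=[]
4: 0x24c (blk 36, set 4) → L1-HIT  vc=[]
5: 0x3ae (blk 58, set 2) → L1-HIT  vc=[]
6: 0x240 (blk 36, set 4) → L1-HIT  vc=[]
7: 0x303 (blk 48, set 0) → MISS  vc=[56]
8: 0x3ac (blk 58, set 2) → L1-HIT  vc=[56]
9: 0x304 (blk 48, set 0) → L1-HIT  vc=[56]
10: 0x259 (blk 37, set 5) → MISS  vc=[56, 53]
11: 0x35b (blk 53, set 5) → VC-HIT  vc=[56, 37]
12: 0xc6 (blk 12, set 4) → MISS  vc=[56, 37, 36]
13: 0x14d (blk 20, set 4) → MISS  vc=[37, 36, 12]
14: 0xc1 (blk 12, set 4) → VC-HIT  vc=[37, 36, 20]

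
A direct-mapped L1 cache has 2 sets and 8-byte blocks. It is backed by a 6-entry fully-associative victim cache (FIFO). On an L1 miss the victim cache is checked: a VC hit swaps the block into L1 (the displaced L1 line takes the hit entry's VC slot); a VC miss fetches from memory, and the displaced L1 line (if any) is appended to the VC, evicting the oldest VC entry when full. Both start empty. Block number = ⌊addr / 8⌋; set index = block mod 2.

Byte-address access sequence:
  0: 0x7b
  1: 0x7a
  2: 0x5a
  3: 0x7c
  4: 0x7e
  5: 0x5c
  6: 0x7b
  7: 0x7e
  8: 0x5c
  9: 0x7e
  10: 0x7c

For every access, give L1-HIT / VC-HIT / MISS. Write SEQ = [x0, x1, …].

SEQ = [MISS, L1-HIT, MISS, VC-HIT, L1-HIT, VC-HIT, VC-HIT, L1-HIT, VC-HIT, VC-HIT, L1-HIT]

#0 0x7b→b15/s1 MISS; vc=[]
#1 0x7a→b15/s1 L1-HIT; vc=[]
#2 0x5a→b11/s1 MISS; vc=[15]
#3 0x7c→b15/s1 VC-HIT; vc=[11]
#4 0x7e→b15/s1 L1-HIT; vc=[11]
#5 0x5c→b11/s1 VC-HIT; vc=[15]
#6 0x7b→b15/s1 VC-HIT; vc=[11]
#7 0x7e→b15/s1 L1-HIT; vc=[11]
#8 0x5c→b11/s1 VC-HIT; vc=[15]
#9 0x7e→b15/s1 VC-HIT; vc=[11]
#10 0x7c→b15/s1 L1-HIT; vc=[11]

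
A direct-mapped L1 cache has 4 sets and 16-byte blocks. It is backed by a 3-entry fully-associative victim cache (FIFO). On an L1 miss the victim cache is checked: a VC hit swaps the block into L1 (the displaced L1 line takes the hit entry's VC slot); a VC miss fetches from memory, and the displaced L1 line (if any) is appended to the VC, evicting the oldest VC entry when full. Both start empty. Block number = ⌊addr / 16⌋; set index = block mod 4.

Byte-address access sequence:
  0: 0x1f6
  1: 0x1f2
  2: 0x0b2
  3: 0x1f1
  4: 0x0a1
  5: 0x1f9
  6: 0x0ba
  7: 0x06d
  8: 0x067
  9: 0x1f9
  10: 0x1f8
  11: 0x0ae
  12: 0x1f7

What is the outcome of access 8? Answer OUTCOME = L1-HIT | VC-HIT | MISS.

0: 0x1f6 (blk 31, set 3) → MISS  vc=[]
1: 0x1f2 (blk 31, set 3) → L1-HIT  vc=[]
2: 0xb2 (blk 11, set 3) → MISS  vc=[31]
3: 0x1f1 (blk 31, set 3) → VC-HIT  vc=[11]
4: 0xa1 (blk 10, set 2) → MISS  vc=[11]
5: 0x1f9 (blk 31, set 3) → L1-HIT  vc=[11]
6: 0xba (blk 11, set 3) → VC-HIT  vc=[31]
7: 0x6d (blk 6, set 2) → MISS  vc=[31, 10]
8: 0x67 (blk 6, set 2) → L1-HIT  vc=[31, 10]
9: 0x1f9 (blk 31, set 3) → VC-HIT  vc=[11, 10]
10: 0x1f8 (blk 31, set 3) → L1-HIT  vc=[11, 10]
11: 0xae (blk 10, set 2) → VC-HIT  vc=[11, 6]
12: 0x1f7 (blk 31, set 3) → L1-HIT  vc=[11, 6]

OUTCOME = L1-HIT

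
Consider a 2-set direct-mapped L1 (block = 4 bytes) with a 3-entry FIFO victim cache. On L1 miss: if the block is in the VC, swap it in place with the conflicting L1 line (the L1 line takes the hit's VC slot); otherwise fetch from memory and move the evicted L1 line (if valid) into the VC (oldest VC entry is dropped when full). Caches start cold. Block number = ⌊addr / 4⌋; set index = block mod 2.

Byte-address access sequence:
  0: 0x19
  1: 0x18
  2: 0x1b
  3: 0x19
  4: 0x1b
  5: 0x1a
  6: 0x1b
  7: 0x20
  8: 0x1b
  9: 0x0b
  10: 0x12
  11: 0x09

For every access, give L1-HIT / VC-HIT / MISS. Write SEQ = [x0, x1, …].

SEQ = [MISS, L1-HIT, L1-HIT, L1-HIT, L1-HIT, L1-HIT, L1-HIT, MISS, VC-HIT, MISS, MISS, VC-HIT]

0: 0x19 (blk 6, set 0) → MISS  vc=[]
1: 0x18 (blk 6, set 0) → L1-HIT  vc=[]
2: 0x1b (blk 6, set 0) → L1-HIT  vc=[]
3: 0x19 (blk 6, set 0) → L1-HIT  vc=[]
4: 0x1b (blk 6, set 0) → L1-HIT  vc=[]
5: 0x1a (blk 6, set 0) → L1-HIT  vc=[]
6: 0x1b (blk 6, set 0) → L1-HIT  vc=[]
7: 0x20 (blk 8, set 0) → MISS  vc=[6]
8: 0x1b (blk 6, set 0) → VC-HIT  vc=[8]
9: 0xb (blk 2, set 0) → MISS  vc=[8, 6]
10: 0x12 (blk 4, set 0) → MISS  vc=[8, 6, 2]
11: 0x9 (blk 2, set 0) → VC-HIT  vc=[8, 6, 4]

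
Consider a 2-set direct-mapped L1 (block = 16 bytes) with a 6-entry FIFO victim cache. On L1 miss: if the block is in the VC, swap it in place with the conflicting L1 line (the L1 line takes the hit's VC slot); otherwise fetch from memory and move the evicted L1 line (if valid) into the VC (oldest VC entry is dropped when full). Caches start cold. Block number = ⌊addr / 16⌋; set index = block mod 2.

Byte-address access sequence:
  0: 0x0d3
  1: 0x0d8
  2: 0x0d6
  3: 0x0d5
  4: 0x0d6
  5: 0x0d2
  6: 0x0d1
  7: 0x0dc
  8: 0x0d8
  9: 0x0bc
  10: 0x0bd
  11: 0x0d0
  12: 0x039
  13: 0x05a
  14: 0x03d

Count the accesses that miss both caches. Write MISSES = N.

  [0] addr=0xd3 blk=13 s=1: MISS | VC []
  [1] addr=0xd8 blk=13 s=1: L1-HIT | VC []
  [2] addr=0xd6 blk=13 s=1: L1-HIT | VC []
  [3] addr=0xd5 blk=13 s=1: L1-HIT | VC []
  [4] addr=0xd6 blk=13 s=1: L1-HIT | VC []
  [5] addr=0xd2 blk=13 s=1: L1-HIT | VC []
  [6] addr=0xd1 blk=13 s=1: L1-HIT | VC []
  [7] addr=0xdc blk=13 s=1: L1-HIT | VC []
  [8] addr=0xd8 blk=13 s=1: L1-HIT | VC []
  [9] addr=0xbc blk=11 s=1: MISS | VC [13]
  [10] addr=0xbd blk=11 s=1: L1-HIT | VC [13]
  [11] addr=0xd0 blk=13 s=1: VC-HIT | VC [11]
  [12] addr=0x39 blk=3 s=1: MISS | VC [11, 13]
  [13] addr=0x5a blk=5 s=1: MISS | VC [11, 13, 3]
  [14] addr=0x3d blk=3 s=1: VC-HIT | VC [11, 13, 5]

MISSES = 4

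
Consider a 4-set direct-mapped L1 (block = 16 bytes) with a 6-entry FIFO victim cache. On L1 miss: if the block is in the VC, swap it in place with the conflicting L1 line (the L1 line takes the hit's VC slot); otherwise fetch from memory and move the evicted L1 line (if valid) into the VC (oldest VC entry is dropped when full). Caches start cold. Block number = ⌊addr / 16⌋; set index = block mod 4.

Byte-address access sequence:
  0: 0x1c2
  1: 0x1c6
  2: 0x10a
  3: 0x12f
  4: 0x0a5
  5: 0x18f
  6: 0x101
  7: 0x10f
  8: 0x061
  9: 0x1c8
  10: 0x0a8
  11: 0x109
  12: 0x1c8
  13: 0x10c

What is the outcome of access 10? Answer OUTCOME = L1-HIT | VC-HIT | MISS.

OUTCOME = VC-HIT

0: 0x1c2 (blk 28, set 0) → MISS  vc=[]
1: 0x1c6 (blk 28, set 0) → L1-HIT  vc=[]
2: 0x10a (blk 16, set 0) → MISS  vc=[28]
3: 0x12f (blk 18, set 2) → MISS  vc=[28]
4: 0xa5 (blk 10, set 2) → MISS  vc=[28, 18]
5: 0x18f (blk 24, set 0) → MISS  vc=[28, 18, 16]
6: 0x101 (blk 16, set 0) → VC-HIT  vc=[28, 18, 24]
7: 0x10f (blk 16, set 0) → L1-HIT  vc=[28, 18, 24]
8: 0x61 (blk 6, set 2) → MISS  vc=[28, 18, 24, 10]
9: 0x1c8 (blk 28, set 0) → VC-HIT  vc=[16, 18, 24, 10]
10: 0xa8 (blk 10, set 2) → VC-HIT  vc=[16, 18, 24, 6]
11: 0x109 (blk 16, set 0) → VC-HIT  vc=[28, 18, 24, 6]
12: 0x1c8 (blk 28, set 0) → VC-HIT  vc=[16, 18, 24, 6]
13: 0x10c (blk 16, set 0) → VC-HIT  vc=[28, 18, 24, 6]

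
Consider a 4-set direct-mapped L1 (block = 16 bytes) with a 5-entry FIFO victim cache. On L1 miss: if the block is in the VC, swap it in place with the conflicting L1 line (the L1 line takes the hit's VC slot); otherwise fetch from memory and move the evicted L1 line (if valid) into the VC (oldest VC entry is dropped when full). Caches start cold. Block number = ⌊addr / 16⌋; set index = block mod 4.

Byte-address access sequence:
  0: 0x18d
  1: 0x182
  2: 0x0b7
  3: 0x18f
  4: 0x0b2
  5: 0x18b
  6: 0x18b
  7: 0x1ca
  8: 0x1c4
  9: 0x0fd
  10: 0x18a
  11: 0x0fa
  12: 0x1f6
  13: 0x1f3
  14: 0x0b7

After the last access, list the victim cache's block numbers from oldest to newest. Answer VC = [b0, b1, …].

VC = [28, 31, 15]

#0 0x18d→b24/s0 MISS; vc=[]
#1 0x182→b24/s0 L1-HIT; vc=[]
#2 0xb7→b11/s3 MISS; vc=[]
#3 0x18f→b24/s0 L1-HIT; vc=[]
#4 0xb2→b11/s3 L1-HIT; vc=[]
#5 0x18b→b24/s0 L1-HIT; vc=[]
#6 0x18b→b24/s0 L1-HIT; vc=[]
#7 0x1ca→b28/s0 MISS; vc=[24]
#8 0x1c4→b28/s0 L1-HIT; vc=[24]
#9 0xfd→b15/s3 MISS; vc=[24,11]
#10 0x18a→b24/s0 VC-HIT; vc=[28,11]
#11 0xfa→b15/s3 L1-HIT; vc=[28,11]
#12 0x1f6→b31/s3 MISS; vc=[28,11,15]
#13 0x1f3→b31/s3 L1-HIT; vc=[28,11,15]
#14 0xb7→b11/s3 VC-HIT; vc=[28,31,15]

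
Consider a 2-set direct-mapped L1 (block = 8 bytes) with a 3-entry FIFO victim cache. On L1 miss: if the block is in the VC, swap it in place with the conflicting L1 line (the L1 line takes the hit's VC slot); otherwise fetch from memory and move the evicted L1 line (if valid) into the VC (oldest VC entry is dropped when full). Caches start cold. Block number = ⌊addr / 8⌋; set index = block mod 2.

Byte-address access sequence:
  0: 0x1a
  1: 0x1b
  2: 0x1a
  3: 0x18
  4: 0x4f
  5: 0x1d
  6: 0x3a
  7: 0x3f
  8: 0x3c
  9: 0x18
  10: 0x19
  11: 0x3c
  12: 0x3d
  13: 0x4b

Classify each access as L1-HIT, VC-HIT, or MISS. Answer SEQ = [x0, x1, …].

  [0] addr=0x1a blk=3 s=1: MISS | VC []
  [1] addr=0x1b blk=3 s=1: L1-HIT | VC []
  [2] addr=0x1a blk=3 s=1: L1-HIT | VC []
  [3] addr=0x18 blk=3 s=1: L1-HIT | VC []
  [4] addr=0x4f blk=9 s=1: MISS | VC [3]
  [5] addr=0x1d blk=3 s=1: VC-HIT | VC [9]
  [6] addr=0x3a blk=7 s=1: MISS | VC [9, 3]
  [7] addr=0x3f blk=7 s=1: L1-HIT | VC [9, 3]
  [8] addr=0x3c blk=7 s=1: L1-HIT | VC [9, 3]
  [9] addr=0x18 blk=3 s=1: VC-HIT | VC [9, 7]
  [10] addr=0x19 blk=3 s=1: L1-HIT | VC [9, 7]
  [11] addr=0x3c blk=7 s=1: VC-HIT | VC [9, 3]
  [12] addr=0x3d blk=7 s=1: L1-HIT | VC [9, 3]
  [13] addr=0x4b blk=9 s=1: VC-HIT | VC [7, 3]

SEQ = [MISS, L1-HIT, L1-HIT, L1-HIT, MISS, VC-HIT, MISS, L1-HIT, L1-HIT, VC-HIT, L1-HIT, VC-HIT, L1-HIT, VC-HIT]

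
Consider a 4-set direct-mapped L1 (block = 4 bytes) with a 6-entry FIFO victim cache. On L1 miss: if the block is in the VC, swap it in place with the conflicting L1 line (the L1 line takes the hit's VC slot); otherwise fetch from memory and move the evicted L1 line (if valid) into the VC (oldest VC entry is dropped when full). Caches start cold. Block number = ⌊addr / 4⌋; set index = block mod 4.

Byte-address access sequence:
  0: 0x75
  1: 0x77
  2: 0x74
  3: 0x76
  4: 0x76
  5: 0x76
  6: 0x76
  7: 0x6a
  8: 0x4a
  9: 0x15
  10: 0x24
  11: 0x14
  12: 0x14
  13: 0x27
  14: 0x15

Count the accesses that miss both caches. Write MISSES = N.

MISSES = 5

#0 0x75→b29/s1 MISS; vc=[]
#1 0x77→b29/s1 L1-HIT; vc=[]
#2 0x74→b29/s1 L1-HIT; vc=[]
#3 0x76→b29/s1 L1-HIT; vc=[]
#4 0x76→b29/s1 L1-HIT; vc=[]
#5 0x76→b29/s1 L1-HIT; vc=[]
#6 0x76→b29/s1 L1-HIT; vc=[]
#7 0x6a→b26/s2 MISS; vc=[]
#8 0x4a→b18/s2 MISS; vc=[26]
#9 0x15→b5/s1 MISS; vc=[26,29]
#10 0x24→b9/s1 MISS; vc=[26,29,5]
#11 0x14→b5/s1 VC-HIT; vc=[26,29,9]
#12 0x14→b5/s1 L1-HIT; vc=[26,29,9]
#13 0x27→b9/s1 VC-HIT; vc=[26,29,5]
#14 0x15→b5/s1 VC-HIT; vc=[26,29,9]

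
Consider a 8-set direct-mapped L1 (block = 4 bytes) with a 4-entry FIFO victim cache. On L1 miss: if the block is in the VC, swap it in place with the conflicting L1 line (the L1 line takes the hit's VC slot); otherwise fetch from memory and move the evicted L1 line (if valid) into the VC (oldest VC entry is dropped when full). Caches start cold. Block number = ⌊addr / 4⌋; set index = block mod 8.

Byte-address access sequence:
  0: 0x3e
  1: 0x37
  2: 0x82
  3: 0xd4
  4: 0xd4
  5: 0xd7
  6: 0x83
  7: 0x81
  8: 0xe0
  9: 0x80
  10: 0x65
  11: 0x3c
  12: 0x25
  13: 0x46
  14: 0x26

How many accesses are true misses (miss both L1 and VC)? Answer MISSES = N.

MISSES = 8

  [0] addr=0x3e blk=15 s=7: MISS | VC []
  [1] addr=0x37 blk=13 s=5: MISS | VC []
  [2] addr=0x82 blk=32 s=0: MISS | VC []
  [3] addr=0xd4 blk=53 s=5: MISS | VC [13]
  [4] addr=0xd4 blk=53 s=5: L1-HIT | VC [13]
  [5] addr=0xd7 blk=53 s=5: L1-HIT | VC [13]
  [6] addr=0x83 blk=32 s=0: L1-HIT | VC [13]
  [7] addr=0x81 blk=32 s=0: L1-HIT | VC [13]
  [8] addr=0xe0 blk=56 s=0: MISS | VC [13, 32]
  [9] addr=0x80 blk=32 s=0: VC-HIT | VC [13, 56]
  [10] addr=0x65 blk=25 s=1: MISS | VC [13, 56]
  [11] addr=0x3c blk=15 s=7: L1-HIT | VC [13, 56]
  [12] addr=0x25 blk=9 s=1: MISS | VC [13, 56, 25]
  [13] addr=0x46 blk=17 s=1: MISS | VC [13, 56, 25, 9]
  [14] addr=0x26 blk=9 s=1: VC-HIT | VC [13, 56, 25, 17]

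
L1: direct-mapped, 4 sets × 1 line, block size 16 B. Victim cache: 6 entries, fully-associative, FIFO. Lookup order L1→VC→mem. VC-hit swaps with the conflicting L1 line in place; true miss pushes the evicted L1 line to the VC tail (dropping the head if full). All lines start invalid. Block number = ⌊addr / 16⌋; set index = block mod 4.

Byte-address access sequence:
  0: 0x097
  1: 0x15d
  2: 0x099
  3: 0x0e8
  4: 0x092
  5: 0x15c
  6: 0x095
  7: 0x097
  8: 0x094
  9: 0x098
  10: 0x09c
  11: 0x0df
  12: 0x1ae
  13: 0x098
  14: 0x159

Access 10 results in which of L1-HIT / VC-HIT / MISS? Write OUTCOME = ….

OUTCOME = L1-HIT

  [0] addr=0x97 blk=9 s=1: MISS | VC []
  [1] addr=0x15d blk=21 s=1: MISS | VC [9]
  [2] addr=0x99 blk=9 s=1: VC-HIT | VC [21]
  [3] addr=0xe8 blk=14 s=2: MISS | VC [21]
  [4] addr=0x92 blk=9 s=1: L1-HIT | VC [21]
  [5] addr=0x15c blk=21 s=1: VC-HIT | VC [9]
  [6] addr=0x95 blk=9 s=1: VC-HIT | VC [21]
  [7] addr=0x97 blk=9 s=1: L1-HIT | VC [21]
  [8] addr=0x94 blk=9 s=1: L1-HIT | VC [21]
  [9] addr=0x98 blk=9 s=1: L1-HIT | VC [21]
  [10] addr=0x9c blk=9 s=1: L1-HIT | VC [21]
  [11] addr=0xdf blk=13 s=1: MISS | VC [21, 9]
  [12] addr=0x1ae blk=26 s=2: MISS | VC [21, 9, 14]
  [13] addr=0x98 blk=9 s=1: VC-HIT | VC [21, 13, 14]
  [14] addr=0x159 blk=21 s=1: VC-HIT | VC [9, 13, 14]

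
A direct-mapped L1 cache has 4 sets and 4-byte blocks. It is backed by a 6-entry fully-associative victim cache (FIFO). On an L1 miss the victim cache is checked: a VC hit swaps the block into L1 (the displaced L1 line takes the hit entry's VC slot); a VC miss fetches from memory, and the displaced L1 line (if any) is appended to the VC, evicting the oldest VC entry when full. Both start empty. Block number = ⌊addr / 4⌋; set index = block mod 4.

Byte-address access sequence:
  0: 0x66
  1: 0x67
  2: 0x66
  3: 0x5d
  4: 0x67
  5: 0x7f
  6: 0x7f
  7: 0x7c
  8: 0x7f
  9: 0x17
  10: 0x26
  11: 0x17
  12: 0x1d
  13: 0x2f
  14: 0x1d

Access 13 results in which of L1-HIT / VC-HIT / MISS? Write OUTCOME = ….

OUTCOME = MISS

  [0] addr=0x66 blk=25 s=1: MISS | VC []
  [1] addr=0x67 blk=25 s=1: L1-HIT | VC []
  [2] addr=0x66 blk=25 s=1: L1-HIT | VC []
  [3] addr=0x5d blk=23 s=3: MISS | VC []
  [4] addr=0x67 blk=25 s=1: L1-HIT | VC []
  [5] addr=0x7f blk=31 s=3: MISS | VC [23]
  [6] addr=0x7f blk=31 s=3: L1-HIT | VC [23]
  [7] addr=0x7c blk=31 s=3: L1-HIT | VC [23]
  [8] addr=0x7f blk=31 s=3: L1-HIT | VC [23]
  [9] addr=0x17 blk=5 s=1: MISS | VC [23, 25]
  [10] addr=0x26 blk=9 s=1: MISS | VC [23, 25, 5]
  [11] addr=0x17 blk=5 s=1: VC-HIT | VC [23, 25, 9]
  [12] addr=0x1d blk=7 s=3: MISS | VC [23, 25, 9, 31]
  [13] addr=0x2f blk=11 s=3: MISS | VC [23, 25, 9, 31, 7]
  [14] addr=0x1d blk=7 s=3: VC-HIT | VC [23, 25, 9, 31, 11]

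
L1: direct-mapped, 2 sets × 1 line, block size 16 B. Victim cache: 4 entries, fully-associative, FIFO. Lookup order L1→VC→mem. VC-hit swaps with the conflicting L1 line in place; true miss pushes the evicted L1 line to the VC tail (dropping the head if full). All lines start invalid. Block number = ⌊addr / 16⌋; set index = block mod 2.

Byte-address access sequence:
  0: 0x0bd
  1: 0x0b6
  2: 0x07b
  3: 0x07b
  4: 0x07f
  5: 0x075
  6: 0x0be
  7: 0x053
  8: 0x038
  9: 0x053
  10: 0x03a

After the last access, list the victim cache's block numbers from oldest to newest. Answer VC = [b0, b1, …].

VC = [7, 11, 5]

  [0] addr=0xbd blk=11 s=1: MISS | VC []
  [1] addr=0xb6 blk=11 s=1: L1-HIT | VC []
  [2] addr=0x7b blk=7 s=1: MISS | VC [11]
  [3] addr=0x7b blk=7 s=1: L1-HIT | VC [11]
  [4] addr=0x7f blk=7 s=1: L1-HIT | VC [11]
  [5] addr=0x75 blk=7 s=1: L1-HIT | VC [11]
  [6] addr=0xbe blk=11 s=1: VC-HIT | VC [7]
  [7] addr=0x53 blk=5 s=1: MISS | VC [7, 11]
  [8] addr=0x38 blk=3 s=1: MISS | VC [7, 11, 5]
  [9] addr=0x53 blk=5 s=1: VC-HIT | VC [7, 11, 3]
  [10] addr=0x3a blk=3 s=1: VC-HIT | VC [7, 11, 5]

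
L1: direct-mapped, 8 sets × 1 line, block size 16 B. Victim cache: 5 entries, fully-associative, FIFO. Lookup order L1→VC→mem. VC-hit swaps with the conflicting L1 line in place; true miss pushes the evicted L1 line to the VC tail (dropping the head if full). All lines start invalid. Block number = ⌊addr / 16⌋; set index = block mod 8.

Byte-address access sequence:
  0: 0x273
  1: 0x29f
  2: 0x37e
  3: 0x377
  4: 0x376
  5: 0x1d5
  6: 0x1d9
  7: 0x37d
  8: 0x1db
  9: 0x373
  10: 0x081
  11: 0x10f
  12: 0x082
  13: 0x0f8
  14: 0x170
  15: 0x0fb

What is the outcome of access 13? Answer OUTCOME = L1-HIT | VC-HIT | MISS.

0: 0x273 (blk 39, set 7) → MISS  vc=[]
1: 0x29f (blk 41, set 1) → MISS  vc=[]
2: 0x37e (blk 55, set 7) → MISS  vc=[39]
3: 0x377 (blk 55, set 7) → L1-HIT  vc=[39]
4: 0x376 (blk 55, set 7) → L1-HIT  vc=[39]
5: 0x1d5 (blk 29, set 5) → MISS  vc=[39]
6: 0x1d9 (blk 29, set 5) → L1-HIT  vc=[39]
7: 0x37d (blk 55, set 7) → L1-HIT  vc=[39]
8: 0x1db (blk 29, set 5) → L1-HIT  vc=[39]
9: 0x373 (blk 55, set 7) → L1-HIT  vc=[39]
10: 0x81 (blk 8, set 0) → MISS  vc=[39]
11: 0x10f (blk 16, set 0) → MISS  vc=[39, 8]
12: 0x82 (blk 8, set 0) → VC-HIT  vc=[39, 16]
13: 0xf8 (blk 15, set 7) → MISS  vc=[39, 16, 55]
14: 0x170 (blk 23, set 7) → MISS  vc=[39, 16, 55, 15]
15: 0xfb (blk 15, set 7) → VC-HIT  vc=[39, 16, 55, 23]

OUTCOME = MISS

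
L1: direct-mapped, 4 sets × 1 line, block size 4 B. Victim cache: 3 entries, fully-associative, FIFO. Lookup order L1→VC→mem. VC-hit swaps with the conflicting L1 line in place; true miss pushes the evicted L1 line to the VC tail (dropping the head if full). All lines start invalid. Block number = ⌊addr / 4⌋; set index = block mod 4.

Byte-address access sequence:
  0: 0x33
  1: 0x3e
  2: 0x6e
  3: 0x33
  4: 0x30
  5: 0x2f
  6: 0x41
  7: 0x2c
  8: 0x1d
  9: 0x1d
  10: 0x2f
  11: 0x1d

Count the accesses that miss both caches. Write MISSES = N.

#0 0x33→b12/s0 MISS; vc=[]
#1 0x3e→b15/s3 MISS; vc=[]
#2 0x6e→b27/s3 MISS; vc=[15]
#3 0x33→b12/s0 L1-HIT; vc=[15]
#4 0x30→b12/s0 L1-HIT; vc=[15]
#5 0x2f→b11/s3 MISS; vc=[15,27]
#6 0x41→b16/s0 MISS; vc=[15,27,12]
#7 0x2c→b11/s3 L1-HIT; vc=[15,27,12]
#8 0x1d→b7/s3 MISS; vc=[27,12,11]
#9 0x1d→b7/s3 L1-HIT; vc=[27,12,11]
#10 0x2f→b11/s3 VC-HIT; vc=[27,12,7]
#11 0x1d→b7/s3 VC-HIT; vc=[27,12,11]

MISSES = 6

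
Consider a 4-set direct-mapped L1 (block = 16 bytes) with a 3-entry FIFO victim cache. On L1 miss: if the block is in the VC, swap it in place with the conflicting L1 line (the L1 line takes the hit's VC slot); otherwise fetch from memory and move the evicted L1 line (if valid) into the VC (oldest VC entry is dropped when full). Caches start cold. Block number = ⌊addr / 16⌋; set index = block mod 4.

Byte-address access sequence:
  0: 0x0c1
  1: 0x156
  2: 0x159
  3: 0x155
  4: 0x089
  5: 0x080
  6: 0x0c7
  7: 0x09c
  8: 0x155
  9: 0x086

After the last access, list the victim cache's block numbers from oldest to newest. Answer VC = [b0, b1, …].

VC = [12, 9]

  [0] addr=0xc1 blk=12 s=0: MISS | VC []
  [1] addr=0x156 blk=21 s=1: MISS | VC []
  [2] addr=0x159 blk=21 s=1: L1-HIT | VC []
  [3] addr=0x155 blk=21 s=1: L1-HIT | VC []
  [4] addr=0x89 blk=8 s=0: MISS | VC [12]
  [5] addr=0x80 blk=8 s=0: L1-HIT | VC [12]
  [6] addr=0xc7 blk=12 s=0: VC-HIT | VC [8]
  [7] addr=0x9c blk=9 s=1: MISS | VC [8, 21]
  [8] addr=0x155 blk=21 s=1: VC-HIT | VC [8, 9]
  [9] addr=0x86 blk=8 s=0: VC-HIT | VC [12, 9]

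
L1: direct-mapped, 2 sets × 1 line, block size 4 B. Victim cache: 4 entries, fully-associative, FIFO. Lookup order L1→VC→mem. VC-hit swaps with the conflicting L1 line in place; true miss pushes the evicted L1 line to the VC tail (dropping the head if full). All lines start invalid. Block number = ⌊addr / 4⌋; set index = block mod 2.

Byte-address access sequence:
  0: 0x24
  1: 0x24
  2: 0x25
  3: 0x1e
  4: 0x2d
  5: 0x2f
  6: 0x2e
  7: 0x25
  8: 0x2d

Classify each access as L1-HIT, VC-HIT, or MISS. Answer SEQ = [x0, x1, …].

  [0] addr=0x24 blk=9 s=1: MISS | VC []
  [1] addr=0x24 blk=9 s=1: L1-HIT | VC []
  [2] addr=0x25 blk=9 s=1: L1-HIT | VC []
  [3] addr=0x1e blk=7 s=1: MISS | VC [9]
  [4] addr=0x2d blk=11 s=1: MISS | VC [9, 7]
  [5] addr=0x2f blk=11 s=1: L1-HIT | VC [9, 7]
  [6] addr=0x2e blk=11 s=1: L1-HIT | VC [9, 7]
  [7] addr=0x25 blk=9 s=1: VC-HIT | VC [11, 7]
  [8] addr=0x2d blk=11 s=1: VC-HIT | VC [9, 7]

SEQ = [MISS, L1-HIT, L1-HIT, MISS, MISS, L1-HIT, L1-HIT, VC-HIT, VC-HIT]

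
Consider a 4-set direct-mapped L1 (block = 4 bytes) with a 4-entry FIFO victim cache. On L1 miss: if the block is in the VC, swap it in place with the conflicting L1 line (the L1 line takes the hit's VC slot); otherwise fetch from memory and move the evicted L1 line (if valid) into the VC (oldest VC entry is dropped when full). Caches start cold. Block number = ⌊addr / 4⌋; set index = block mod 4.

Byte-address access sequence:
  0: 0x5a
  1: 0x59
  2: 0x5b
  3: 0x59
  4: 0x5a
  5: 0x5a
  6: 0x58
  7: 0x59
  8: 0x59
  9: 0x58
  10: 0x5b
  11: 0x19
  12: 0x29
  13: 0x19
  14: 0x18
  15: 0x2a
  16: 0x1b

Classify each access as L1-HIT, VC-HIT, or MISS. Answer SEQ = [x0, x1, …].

SEQ = [MISS, L1-HIT, L1-HIT, L1-HIT, L1-HIT, L1-HIT, L1-HIT, L1-HIT, L1-HIT, L1-HIT, L1-HIT, MISS, MISS, VC-HIT, L1-HIT, VC-HIT, VC-HIT]

#0 0x5a→b22/s2 MISS; vc=[]
#1 0x59→b22/s2 L1-HIT; vc=[]
#2 0x5b→b22/s2 L1-HIT; vc=[]
#3 0x59→b22/s2 L1-HIT; vc=[]
#4 0x5a→b22/s2 L1-HIT; vc=[]
#5 0x5a→b22/s2 L1-HIT; vc=[]
#6 0x58→b22/s2 L1-HIT; vc=[]
#7 0x59→b22/s2 L1-HIT; vc=[]
#8 0x59→b22/s2 L1-HIT; vc=[]
#9 0x58→b22/s2 L1-HIT; vc=[]
#10 0x5b→b22/s2 L1-HIT; vc=[]
#11 0x19→b6/s2 MISS; vc=[22]
#12 0x29→b10/s2 MISS; vc=[22,6]
#13 0x19→b6/s2 VC-HIT; vc=[22,10]
#14 0x18→b6/s2 L1-HIT; vc=[22,10]
#15 0x2a→b10/s2 VC-HIT; vc=[22,6]
#16 0x1b→b6/s2 VC-HIT; vc=[22,10]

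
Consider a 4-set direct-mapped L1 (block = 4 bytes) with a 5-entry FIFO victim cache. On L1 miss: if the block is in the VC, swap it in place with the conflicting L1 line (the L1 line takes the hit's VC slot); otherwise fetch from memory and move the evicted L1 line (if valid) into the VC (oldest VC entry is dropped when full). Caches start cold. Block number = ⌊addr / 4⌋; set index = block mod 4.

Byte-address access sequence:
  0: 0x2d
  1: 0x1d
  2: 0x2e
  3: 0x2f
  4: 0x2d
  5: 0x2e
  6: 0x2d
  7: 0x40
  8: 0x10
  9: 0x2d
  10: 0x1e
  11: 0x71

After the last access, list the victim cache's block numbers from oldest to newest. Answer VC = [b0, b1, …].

  [0] addr=0x2d blk=11 s=3: MISS | VC []
  [1] addr=0x1d blk=7 s=3: MISS | VC [11]
  [2] addr=0x2e blk=11 s=3: VC-HIT | VC [7]
  [3] addr=0x2f blk=11 s=3: L1-HIT | VC [7]
  [4] addr=0x2d blk=11 s=3: L1-HIT | VC [7]
  [5] addr=0x2e blk=11 s=3: L1-HIT | VC [7]
  [6] addr=0x2d blk=11 s=3: L1-HIT | VC [7]
  [7] addr=0x40 blk=16 s=0: MISS | VC [7]
  [8] addr=0x10 blk=4 s=0: MISS | VC [7, 16]
  [9] addr=0x2d blk=11 s=3: L1-HIT | VC [7, 16]
  [10] addr=0x1e blk=7 s=3: VC-HIT | VC [11, 16]
  [11] addr=0x71 blk=28 s=0: MISS | VC [11, 16, 4]

VC = [11, 16, 4]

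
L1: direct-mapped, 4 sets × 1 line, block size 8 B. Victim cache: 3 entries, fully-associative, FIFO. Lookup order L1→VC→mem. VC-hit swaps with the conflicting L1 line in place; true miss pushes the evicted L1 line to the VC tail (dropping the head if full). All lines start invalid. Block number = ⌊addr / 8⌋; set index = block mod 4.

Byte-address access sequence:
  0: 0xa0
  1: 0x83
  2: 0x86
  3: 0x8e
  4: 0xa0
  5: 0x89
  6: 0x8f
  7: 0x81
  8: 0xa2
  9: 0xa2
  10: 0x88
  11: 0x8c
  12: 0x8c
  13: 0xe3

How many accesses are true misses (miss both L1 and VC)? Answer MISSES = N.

MISSES = 4

#0 0xa0→b20/s0 MISS; vc=[]
#1 0x83→b16/s0 MISS; vc=[20]
#2 0x86→b16/s0 L1-HIT; vc=[20]
#3 0x8e→b17/s1 MISS; vc=[20]
#4 0xa0→b20/s0 VC-HIT; vc=[16]
#5 0x89→b17/s1 L1-HIT; vc=[16]
#6 0x8f→b17/s1 L1-HIT; vc=[16]
#7 0x81→b16/s0 VC-HIT; vc=[20]
#8 0xa2→b20/s0 VC-HIT; vc=[16]
#9 0xa2→b20/s0 L1-HIT; vc=[16]
#10 0x88→b17/s1 L1-HIT; vc=[16]
#11 0x8c→b17/s1 L1-HIT; vc=[16]
#12 0x8c→b17/s1 L1-HIT; vc=[16]
#13 0xe3→b28/s0 MISS; vc=[16,20]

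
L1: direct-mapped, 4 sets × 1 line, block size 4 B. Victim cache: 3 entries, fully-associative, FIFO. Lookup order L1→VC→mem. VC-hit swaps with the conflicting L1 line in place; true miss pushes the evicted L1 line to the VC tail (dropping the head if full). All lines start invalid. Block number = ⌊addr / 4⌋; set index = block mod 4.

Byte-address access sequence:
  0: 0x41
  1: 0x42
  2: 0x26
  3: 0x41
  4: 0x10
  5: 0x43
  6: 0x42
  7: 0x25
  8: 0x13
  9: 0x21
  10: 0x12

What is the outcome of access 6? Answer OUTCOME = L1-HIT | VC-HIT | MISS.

OUTCOME = L1-HIT

  [0] addr=0x41 blk=16 s=0: MISS | VC []
  [1] addr=0x42 blk=16 s=0: L1-HIT | VC []
  [2] addr=0x26 blk=9 s=1: MISS | VC []
  [3] addr=0x41 blk=16 s=0: L1-HIT | VC []
  [4] addr=0x10 blk=4 s=0: MISS | VC [16]
  [5] addr=0x43 blk=16 s=0: VC-HIT | VC [4]
  [6] addr=0x42 blk=16 s=0: L1-HIT | VC [4]
  [7] addr=0x25 blk=9 s=1: L1-HIT | VC [4]
  [8] addr=0x13 blk=4 s=0: VC-HIT | VC [16]
  [9] addr=0x21 blk=8 s=0: MISS | VC [16, 4]
  [10] addr=0x12 blk=4 s=0: VC-HIT | VC [16, 8]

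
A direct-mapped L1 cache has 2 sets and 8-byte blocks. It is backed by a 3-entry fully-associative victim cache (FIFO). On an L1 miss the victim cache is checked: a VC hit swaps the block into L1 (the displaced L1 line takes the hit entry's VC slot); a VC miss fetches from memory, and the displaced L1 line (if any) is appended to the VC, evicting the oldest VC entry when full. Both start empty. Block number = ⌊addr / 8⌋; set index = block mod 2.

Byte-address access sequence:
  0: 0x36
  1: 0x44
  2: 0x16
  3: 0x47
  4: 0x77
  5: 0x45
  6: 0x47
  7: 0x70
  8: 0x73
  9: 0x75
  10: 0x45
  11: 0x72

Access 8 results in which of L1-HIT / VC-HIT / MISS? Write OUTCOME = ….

#0 0x36→b6/s0 MISS; vc=[]
#1 0x44→b8/s0 MISS; vc=[6]
#2 0x16→b2/s0 MISS; vc=[6,8]
#3 0x47→b8/s0 VC-HIT; vc=[6,2]
#4 0x77→b14/s0 MISS; vc=[6,2,8]
#5 0x45→b8/s0 VC-HIT; vc=[6,2,14]
#6 0x47→b8/s0 L1-HIT; vc=[6,2,14]
#7 0x70→b14/s0 VC-HIT; vc=[6,2,8]
#8 0x73→b14/s0 L1-HIT; vc=[6,2,8]
#9 0x75→b14/s0 L1-HIT; vc=[6,2,8]
#10 0x45→b8/s0 VC-HIT; vc=[6,2,14]
#11 0x72→b14/s0 VC-HIT; vc=[6,2,8]

OUTCOME = L1-HIT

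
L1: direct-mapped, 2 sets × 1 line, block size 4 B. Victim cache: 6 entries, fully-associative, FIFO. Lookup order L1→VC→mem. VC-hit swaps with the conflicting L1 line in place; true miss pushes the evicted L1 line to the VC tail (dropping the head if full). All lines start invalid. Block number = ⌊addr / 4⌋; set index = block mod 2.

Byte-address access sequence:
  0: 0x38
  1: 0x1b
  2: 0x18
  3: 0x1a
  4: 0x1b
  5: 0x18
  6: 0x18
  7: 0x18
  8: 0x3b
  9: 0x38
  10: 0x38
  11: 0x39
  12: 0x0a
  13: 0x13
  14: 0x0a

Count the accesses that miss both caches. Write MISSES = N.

  [0] addr=0x38 blk=14 s=0: MISS | VC []
  [1] addr=0x1b blk=6 s=0: MISS | VC [14]
  [2] addr=0x18 blk=6 s=0: L1-HIT | VC [14]
  [3] addr=0x1a blk=6 s=0: L1-HIT | VC [14]
  [4] addr=0x1b blk=6 s=0: L1-HIT | VC [14]
  [5] addr=0x18 blk=6 s=0: L1-HIT | VC [14]
  [6] addr=0x18 blk=6 s=0: L1-HIT | VC [14]
  [7] addr=0x18 blk=6 s=0: L1-HIT | VC [14]
  [8] addr=0x3b blk=14 s=0: VC-HIT | VC [6]
  [9] addr=0x38 blk=14 s=0: L1-HIT | VC [6]
  [10] addr=0x38 blk=14 s=0: L1-HIT | VC [6]
  [11] addr=0x39 blk=14 s=0: L1-HIT | VC [6]
  [12] addr=0xa blk=2 s=0: MISS | VC [6, 14]
  [13] addr=0x13 blk=4 s=0: MISS | VC [6, 14, 2]
  [14] addr=0xa blk=2 s=0: VC-HIT | VC [6, 14, 4]

MISSES = 4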